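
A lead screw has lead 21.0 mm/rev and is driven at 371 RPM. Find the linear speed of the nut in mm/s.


v = lead * (RPM/60) = 21.0*371/60 = 129.8500

129.8500 mm/s


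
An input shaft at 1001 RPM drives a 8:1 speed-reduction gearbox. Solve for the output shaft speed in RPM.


omega_out = omega_in / N = 1001 / 8 = 125.1250

125.1250 RPM


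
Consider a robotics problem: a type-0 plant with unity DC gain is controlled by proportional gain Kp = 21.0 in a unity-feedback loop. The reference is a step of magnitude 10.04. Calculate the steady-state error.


e_ss = R/(1 + Kp) = 10.04/(1 + 21.0) = 10.04/22.0000 = 0.4564

0.4564


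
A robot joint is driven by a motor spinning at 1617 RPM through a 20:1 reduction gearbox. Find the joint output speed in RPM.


omega_joint = omega_motor / N = 1617 / 20 = 80.8500

80.8500 RPM


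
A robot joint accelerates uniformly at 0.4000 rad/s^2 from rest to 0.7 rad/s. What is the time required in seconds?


t = delta_omega / alpha = 0.7 / 0.4000 = 1.7500

1.7500 s


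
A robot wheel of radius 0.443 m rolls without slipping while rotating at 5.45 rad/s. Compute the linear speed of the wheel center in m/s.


v = omega * r = 5.45 * 0.443 = 2.4144

2.4144 m/s


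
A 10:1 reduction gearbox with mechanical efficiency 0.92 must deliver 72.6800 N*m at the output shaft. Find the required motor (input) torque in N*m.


tau_in = tau_out / (N * eta) = 72.6800 / (10 * 0.92) = 7.9000

7.9000 N*m


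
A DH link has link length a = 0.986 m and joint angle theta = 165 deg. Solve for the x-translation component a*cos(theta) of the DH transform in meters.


a*cos(theta) = 0.986*cos(165 deg) = -0.9524

-0.9524 m


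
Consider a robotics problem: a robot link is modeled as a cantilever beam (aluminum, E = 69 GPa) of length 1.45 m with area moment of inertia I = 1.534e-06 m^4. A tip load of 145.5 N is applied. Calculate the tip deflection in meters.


delta = F*L^3/(3*E*I) = 145.5*1.45^3/(3*6.900e+10*1.534e-06)
      = 443.5749375/317538 = 0.0014

0.0014 m


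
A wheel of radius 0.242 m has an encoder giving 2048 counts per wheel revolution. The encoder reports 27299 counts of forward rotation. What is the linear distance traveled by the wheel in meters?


revs = 27299/2048 = 13.329590
d = revs * 2*pi*r = 13.329590 * 2*pi*0.242 = 20.2681

20.2681 m


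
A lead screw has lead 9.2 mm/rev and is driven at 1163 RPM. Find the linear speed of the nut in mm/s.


v = lead * (RPM/60) = 9.2*1163/60 = 178.3267

178.3267 mm/s


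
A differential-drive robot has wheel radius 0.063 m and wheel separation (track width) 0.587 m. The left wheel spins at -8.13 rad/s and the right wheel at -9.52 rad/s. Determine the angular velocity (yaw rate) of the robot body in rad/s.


omega = r*(wR - wL)/L = 0.063*(-9.52 - (-8.13))/0.587 = -0.1492

-0.1492 rad/s


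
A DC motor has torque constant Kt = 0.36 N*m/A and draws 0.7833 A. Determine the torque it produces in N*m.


tau = Kt * I = 0.36*0.7833 = 0.2820

0.2820 N*m


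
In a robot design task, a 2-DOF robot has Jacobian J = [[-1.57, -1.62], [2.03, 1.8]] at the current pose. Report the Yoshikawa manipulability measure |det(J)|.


det(J) = -1.57*1.8 - (-1.62)*(2.03) = 0.4626
|det(J)| = 0.4626

0.4626


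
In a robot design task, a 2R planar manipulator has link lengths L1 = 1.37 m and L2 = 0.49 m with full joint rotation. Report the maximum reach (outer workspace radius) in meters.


r_max = L1 + L2 = 1.37 + 0.49 = 1.8600

1.8600 m


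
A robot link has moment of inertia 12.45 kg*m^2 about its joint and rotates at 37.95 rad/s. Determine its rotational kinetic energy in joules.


KE = (1/2)*I*omega^2 = 0.5*12.45*37.95^2 = 8965.2606

8965.2606 J


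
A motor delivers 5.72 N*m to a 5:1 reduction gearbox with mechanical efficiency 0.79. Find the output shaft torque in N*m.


tau_out = tau_in * N * eta = 5.72 * 5 * 0.79 = 22.5940

22.5940 N*m


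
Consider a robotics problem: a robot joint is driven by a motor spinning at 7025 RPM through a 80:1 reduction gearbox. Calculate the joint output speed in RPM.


omega_joint = omega_motor / N = 7025 / 80 = 87.8125

87.8125 RPM


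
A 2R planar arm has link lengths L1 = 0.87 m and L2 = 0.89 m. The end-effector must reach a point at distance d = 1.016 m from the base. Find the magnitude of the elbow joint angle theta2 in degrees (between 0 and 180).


cos(th2) = (d^2 - L1^2 - L2^2)/(2*L1*L2) = (1.016^2 - 0.87^2 - 0.89^2)/(2*0.87*0.89) = -0.33368462
th2 = acos(-0.33368462) = 109.4926 deg

109.4926 degrees


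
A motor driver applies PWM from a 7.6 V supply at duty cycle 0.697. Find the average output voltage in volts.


V_avg = V_supply * D = 7.6*0.697 = 5.2972

5.2972 V


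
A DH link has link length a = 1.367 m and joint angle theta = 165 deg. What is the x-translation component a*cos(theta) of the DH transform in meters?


a*cos(theta) = 1.367*cos(165 deg) = -1.3204

-1.3204 m


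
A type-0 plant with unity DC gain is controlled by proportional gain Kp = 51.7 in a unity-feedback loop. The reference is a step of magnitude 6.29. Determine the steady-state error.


e_ss = R/(1 + Kp) = 6.29/(1 + 51.7) = 6.29/52.7000 = 0.1194

0.1194


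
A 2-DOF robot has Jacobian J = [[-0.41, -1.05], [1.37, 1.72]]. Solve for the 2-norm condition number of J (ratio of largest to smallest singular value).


JJ^T eigenvalues: trace(JJ^T) = 6.1059, det(JJ^T) = det(J)^2 = 0.53772889
s_max^2 = (6.1059 + sqrt(35.13109925))/2 = 6.01652467
s_min^2 = (6.1059 - sqrt(35.13109925))/2 = 0.08937533
kappa = s_max/s_min = sqrt(6.01652467/0.08937533) = 8.2047

8.2047


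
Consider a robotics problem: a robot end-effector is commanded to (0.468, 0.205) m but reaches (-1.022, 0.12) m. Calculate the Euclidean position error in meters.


dx = -1.022 - (0.468) = -1.4900, dy = 0.12 - (0.205) = -0.0850
err = sqrt(2.220100 + 0.007225) = 1.4924

1.4924 m


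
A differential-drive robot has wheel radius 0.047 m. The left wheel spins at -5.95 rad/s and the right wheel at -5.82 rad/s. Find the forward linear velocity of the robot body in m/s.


v = r*(wR + wL)/2 = 0.047*(-5.82 + -5.95)/2 = -0.2766

-0.2766 m/s


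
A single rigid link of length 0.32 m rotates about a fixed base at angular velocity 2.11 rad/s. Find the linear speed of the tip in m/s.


v = L*omega = 0.32 * 2.11 = 0.6752

0.6752 m/s


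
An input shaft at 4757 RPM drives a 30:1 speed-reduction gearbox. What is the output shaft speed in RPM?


omega_out = omega_in / N = 4757 / 30 = 158.5667

158.5667 RPM


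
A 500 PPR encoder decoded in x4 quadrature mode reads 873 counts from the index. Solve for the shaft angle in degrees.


angle = counts * 360 / (PPR*4) = 873 * 360 / 2000 = 157.1400

157.1400 degrees


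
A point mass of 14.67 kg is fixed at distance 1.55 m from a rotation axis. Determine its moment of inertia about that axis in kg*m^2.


I = m*r^2 = 14.67*1.55^2 = 35.2447

35.2447 kg*m^2


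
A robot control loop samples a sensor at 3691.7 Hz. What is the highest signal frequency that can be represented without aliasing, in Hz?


f_max = f_s/2 = 3691.7/2 = 1845.8500

1845.8500 Hz


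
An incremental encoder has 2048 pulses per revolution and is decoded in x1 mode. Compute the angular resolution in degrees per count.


resolution = 360 / (PPR * 1) = 360 / 2048 = 0.1758

0.1758 degrees


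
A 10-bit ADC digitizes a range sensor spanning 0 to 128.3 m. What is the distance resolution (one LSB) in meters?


res = range / 2^n = 128.3/2^10 = 128.3/1024 = 0.1253

0.1253 m


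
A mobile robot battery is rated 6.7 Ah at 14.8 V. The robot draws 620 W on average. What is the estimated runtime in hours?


E = 6.7*14.8 = 99.1600 Wh
t = E/P = 99.1600/620 = 0.1599

0.1599 hours


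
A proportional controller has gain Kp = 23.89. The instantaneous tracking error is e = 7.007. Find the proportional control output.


u_P = Kp * e = 23.89 * 7.007 = 167.3972

167.3972


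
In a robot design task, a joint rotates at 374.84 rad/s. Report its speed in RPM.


RPM = 374.84 * 60/(2*pi) = 3579.4583

3579.4583 RPM


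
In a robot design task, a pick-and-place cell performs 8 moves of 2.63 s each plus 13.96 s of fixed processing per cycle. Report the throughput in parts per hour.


T_cycle = 8*2.63 + 13.96 = 35.0000 s
rate = 3600/T = 102.8571

102.8571 parts/hour


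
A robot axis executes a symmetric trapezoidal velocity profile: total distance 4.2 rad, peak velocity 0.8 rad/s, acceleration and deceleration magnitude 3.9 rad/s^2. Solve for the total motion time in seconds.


t_acc = v/a = 0.8/3.9 = 0.205128 s
d_acc = v^2/(2a) = 0.082051 rad (each ramp)
d_cruise = 4.2 - 2*0.082051 = 4.035898 rad
t_cruise = 4.035898/0.8 = 5.044873 s
t_total = 2*0.205128 + 5.044873 = 5.4551

5.4551 s


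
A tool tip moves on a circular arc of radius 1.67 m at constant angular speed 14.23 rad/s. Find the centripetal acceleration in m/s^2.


a_c = omega^2 * r = 14.23^2 * 1.67 = 338.1631

338.1631 m/s^2


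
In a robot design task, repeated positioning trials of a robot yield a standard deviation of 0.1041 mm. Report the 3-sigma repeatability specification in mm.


repeatability = 3*sigma = 3*0.1041 = 0.3123

0.3123 mm


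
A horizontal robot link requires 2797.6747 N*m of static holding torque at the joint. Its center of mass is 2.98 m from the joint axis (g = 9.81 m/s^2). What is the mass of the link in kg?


m = tau / (g*L) = 2797.6747 / (9.81 * 2.98) = 95.7000

95.7000 kg


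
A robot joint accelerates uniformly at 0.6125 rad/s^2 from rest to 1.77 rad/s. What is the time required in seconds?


t = delta_omega / alpha = 1.77 / 0.6125 = 2.8898

2.8898 s


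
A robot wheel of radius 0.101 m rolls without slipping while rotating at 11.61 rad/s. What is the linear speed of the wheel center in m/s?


v = omega * r = 11.61 * 0.101 = 1.1726

1.1726 m/s


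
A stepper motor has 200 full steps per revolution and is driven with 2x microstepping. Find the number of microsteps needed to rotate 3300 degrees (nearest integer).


step_size = 360/(200*2) = 360/400 = 0.900000 deg
n = 3300/(360/400) = 3300*400/360 = 3666.6667 -> 3667

3667 steps


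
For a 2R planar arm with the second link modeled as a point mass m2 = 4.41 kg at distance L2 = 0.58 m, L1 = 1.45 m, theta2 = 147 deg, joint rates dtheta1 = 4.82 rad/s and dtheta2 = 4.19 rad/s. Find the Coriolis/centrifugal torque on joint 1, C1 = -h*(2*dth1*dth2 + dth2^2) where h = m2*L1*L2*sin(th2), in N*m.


h = m2*L1*L2*sin(th2) = 4.41*1.45*0.58*sin(147 deg) = 2.019963
C1 = -h*(2*4.82*4.19 + 4.19^2) = -2.019963*57.9477 = -117.0522

-117.0522 N*m


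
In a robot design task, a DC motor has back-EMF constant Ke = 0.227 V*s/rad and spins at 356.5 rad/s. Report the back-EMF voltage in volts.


V_emf = Ke * omega = 0.227*356.5 = 80.9255

80.9255 V


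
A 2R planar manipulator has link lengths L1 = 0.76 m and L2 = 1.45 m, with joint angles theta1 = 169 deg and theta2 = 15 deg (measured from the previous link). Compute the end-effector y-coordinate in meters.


y = L1*sin(th1) + L2*sin(th1+th2) = 0.76*sin(169 deg) + 1.45*sin(184 deg) = 0.0439

0.0439 m


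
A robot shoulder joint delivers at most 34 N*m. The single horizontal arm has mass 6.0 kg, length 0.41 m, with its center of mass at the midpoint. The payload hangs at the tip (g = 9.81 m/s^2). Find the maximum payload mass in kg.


tau_arm = m_arm*g*(L/2) = 6.0*9.81*0.41/2 = 12.0663 N*m
tau_payload = tau_max - tau_arm = 34 - 12.0663 = 21.9337
m_payload = tau_payload / (g*L) = 21.9337 / (9.81*0.41) = 5.4533

5.4533 kg


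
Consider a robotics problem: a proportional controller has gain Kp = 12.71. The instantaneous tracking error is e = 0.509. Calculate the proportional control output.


u_P = Kp * e = 12.71 * 0.509 = 6.4694

6.4694


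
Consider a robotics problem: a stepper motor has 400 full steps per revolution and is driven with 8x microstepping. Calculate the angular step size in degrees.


step = 360/(400*8) = 360/3200 = 0.1125

0.1125 degrees


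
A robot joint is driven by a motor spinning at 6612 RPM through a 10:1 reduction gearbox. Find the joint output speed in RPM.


omega_joint = omega_motor / N = 6612 / 10 = 661.2000

661.2000 RPM


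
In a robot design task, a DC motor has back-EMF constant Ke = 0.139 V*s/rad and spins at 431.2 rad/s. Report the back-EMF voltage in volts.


V_emf = Ke * omega = 0.139*431.2 = 59.9368

59.9368 V


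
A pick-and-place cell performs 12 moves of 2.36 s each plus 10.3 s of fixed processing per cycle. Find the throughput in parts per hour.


T_cycle = 12*2.36 + 10.3 = 38.6200 s
rate = 3600/T = 93.2160

93.2160 parts/hour


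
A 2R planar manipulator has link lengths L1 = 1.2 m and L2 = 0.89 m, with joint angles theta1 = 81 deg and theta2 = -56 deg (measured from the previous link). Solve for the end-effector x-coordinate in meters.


x = L1*cos(th1) + L2*cos(th1+th2) = 1.2*cos(81 deg) + 0.89*cos(25 deg) = 0.9943

0.9943 m


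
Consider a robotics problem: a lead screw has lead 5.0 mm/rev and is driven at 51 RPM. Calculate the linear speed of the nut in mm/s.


v = lead * (RPM/60) = 5.0*51/60 = 4.2500

4.2500 mm/s


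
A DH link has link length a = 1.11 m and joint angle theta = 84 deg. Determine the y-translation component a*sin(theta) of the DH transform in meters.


a*sin(theta) = 1.11*sin(84 deg) = 1.1039

1.1039 m


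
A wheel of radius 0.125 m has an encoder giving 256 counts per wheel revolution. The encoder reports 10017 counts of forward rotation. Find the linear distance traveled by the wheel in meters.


revs = 10017/256 = 39.128906
d = revs * 2*pi*r = 39.128906 * 2*pi*0.125 = 30.7318

30.7318 m


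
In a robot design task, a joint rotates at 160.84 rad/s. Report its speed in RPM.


RPM = 160.84 * 60/(2*pi) = 1535.9089

1535.9089 RPM


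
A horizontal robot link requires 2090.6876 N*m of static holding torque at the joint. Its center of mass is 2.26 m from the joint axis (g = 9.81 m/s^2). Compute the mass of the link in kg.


m = tau / (g*L) = 2090.6876 / (9.81 * 2.26) = 94.3000

94.3000 kg


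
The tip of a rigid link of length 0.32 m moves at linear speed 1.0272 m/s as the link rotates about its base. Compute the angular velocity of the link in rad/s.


omega = v / L = 1.0272 / 0.32 = 3.2100

3.2100 rad/s


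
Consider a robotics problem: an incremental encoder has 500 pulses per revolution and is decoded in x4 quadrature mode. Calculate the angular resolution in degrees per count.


resolution = 360 / (PPR * 4) = 360 / 2000 = 0.1800

0.1800 degrees


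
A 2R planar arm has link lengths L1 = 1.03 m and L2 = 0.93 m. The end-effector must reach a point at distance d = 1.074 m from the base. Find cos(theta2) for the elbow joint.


cos(th2) = (d^2 - L1^2 - L2^2)/(2*L1*L2) = (1.074^2 - 1.03^2 - 0.93^2)/(2*1.03*0.93) = -0.4031

-0.4031


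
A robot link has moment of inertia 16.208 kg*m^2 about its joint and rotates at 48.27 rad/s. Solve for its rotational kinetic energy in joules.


KE = (1/2)*I*omega^2 = 0.5*16.208*48.27^2 = 18882.2625

18882.2625 J


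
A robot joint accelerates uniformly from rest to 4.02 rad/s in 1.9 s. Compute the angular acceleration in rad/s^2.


alpha = delta_omega / t = 4.02 / 1.9 = 2.1158

2.1158 rad/s^2


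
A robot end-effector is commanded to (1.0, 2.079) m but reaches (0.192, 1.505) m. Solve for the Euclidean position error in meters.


dx = 0.192 - (1.0) = -0.8080, dy = 1.505 - (2.079) = -0.5740
err = sqrt(0.652864 + 0.329476) = 0.9911

0.9911 m


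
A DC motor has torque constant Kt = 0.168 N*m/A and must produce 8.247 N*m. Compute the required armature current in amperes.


I = tau / Kt = 8.247/0.168 = 49.0893

49.0893 A


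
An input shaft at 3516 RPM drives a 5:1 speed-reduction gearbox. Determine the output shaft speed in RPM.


omega_out = omega_in / N = 3516 / 5 = 703.2000

703.2000 RPM


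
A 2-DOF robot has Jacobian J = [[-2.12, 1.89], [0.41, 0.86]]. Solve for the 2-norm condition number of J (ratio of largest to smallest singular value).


JJ^T eigenvalues: trace(JJ^T) = 8.9742, det(JJ^T) = det(J)^2 = 6.75012361
s_max^2 = (8.9742 + sqrt(53.53577120))/2 = 8.14550714
s_min^2 = (8.9742 - sqrt(53.53577120))/2 = 0.82869286
kappa = s_max/s_min = sqrt(8.14550714/0.82869286) = 3.1352

3.1352


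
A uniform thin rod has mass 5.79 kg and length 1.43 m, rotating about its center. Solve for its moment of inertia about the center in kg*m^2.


I = (1/12)*m*L^2 = (1/12)*5.79*1.43^2 = 0.9867

0.9867 kg*m^2


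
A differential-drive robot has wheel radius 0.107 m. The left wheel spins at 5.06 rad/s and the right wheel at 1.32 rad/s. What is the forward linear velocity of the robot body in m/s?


v = r*(wR + wL)/2 = 0.107*(1.32 + 5.06)/2 = 0.3413

0.3413 m/s


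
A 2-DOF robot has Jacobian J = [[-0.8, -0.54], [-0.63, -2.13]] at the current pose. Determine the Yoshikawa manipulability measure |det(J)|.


det(J) = -0.8*-2.13 - (-0.54)*(-0.63) = 1.3638
|det(J)| = 1.3638

1.3638


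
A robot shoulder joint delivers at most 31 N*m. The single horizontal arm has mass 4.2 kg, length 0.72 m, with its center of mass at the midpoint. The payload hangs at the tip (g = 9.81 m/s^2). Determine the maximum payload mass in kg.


tau_arm = m_arm*g*(L/2) = 4.2*9.81*0.72/2 = 14.8327 N*m
tau_payload = tau_max - tau_arm = 31 - 14.8327 = 16.1673
m_payload = tau_payload / (g*L) = 16.1673 / (9.81*0.72) = 2.2889

2.2889 kg


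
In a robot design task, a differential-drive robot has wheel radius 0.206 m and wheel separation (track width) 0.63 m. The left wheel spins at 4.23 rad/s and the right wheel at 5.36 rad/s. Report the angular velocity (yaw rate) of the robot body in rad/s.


omega = r*(wR - wL)/L = 0.206*(5.36 - (4.23))/0.63 = 0.3695

0.3695 rad/s


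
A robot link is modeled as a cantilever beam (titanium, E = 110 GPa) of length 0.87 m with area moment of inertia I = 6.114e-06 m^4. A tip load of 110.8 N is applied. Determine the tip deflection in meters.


delta = F*L^3/(3*E*I) = 110.8*0.87^3/(3*1.100e+11*6.114e-06)
      = 72.9621324/2017620 = 3.6162e-05

3.6162e-05 m


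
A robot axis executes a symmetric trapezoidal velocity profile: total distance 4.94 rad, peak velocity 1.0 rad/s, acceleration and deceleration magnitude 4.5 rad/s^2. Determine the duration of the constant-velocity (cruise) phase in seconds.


t_acc = v/a = 0.222222 s, d_acc = v^2/(2a) = 0.111111 rad each
d_cruise = 4.94 - 2*0.111111 = 4.717778 rad
t_cruise = d_cruise/v = 4.717778/1.0 = 4.7178

4.7178 s


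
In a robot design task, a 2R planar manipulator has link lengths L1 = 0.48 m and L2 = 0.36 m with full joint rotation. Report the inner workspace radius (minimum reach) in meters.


r_min = |L1 - L2| = |0.48 - 0.36| = 0.1200

0.1200 m


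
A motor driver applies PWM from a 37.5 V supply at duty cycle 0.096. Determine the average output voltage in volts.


V_avg = V_supply * D = 37.5*0.096 = 3.6000

3.6000 V


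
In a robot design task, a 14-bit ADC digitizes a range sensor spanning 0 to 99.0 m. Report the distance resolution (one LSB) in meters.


res = range / 2^n = 99.0/2^14 = 99.0/16384 = 0.0060

0.0060 m


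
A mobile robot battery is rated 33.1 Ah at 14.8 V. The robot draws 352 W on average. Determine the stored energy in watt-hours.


E = capacity * V = 33.1*14.8 = 489.8800

489.8800 Wh


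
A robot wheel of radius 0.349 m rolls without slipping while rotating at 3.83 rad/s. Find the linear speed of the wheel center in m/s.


v = omega * r = 3.83 * 0.349 = 1.3367

1.3367 m/s


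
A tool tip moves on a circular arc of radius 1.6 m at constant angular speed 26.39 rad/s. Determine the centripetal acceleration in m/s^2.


a_c = omega^2 * r = 26.39^2 * 1.6 = 1114.2914

1114.2914 m/s^2


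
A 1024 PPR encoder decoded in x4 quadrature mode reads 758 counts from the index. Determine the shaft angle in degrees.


angle = counts * 360 / (PPR*4) = 758 * 360 / 4096 = 66.6211

66.6211 degrees


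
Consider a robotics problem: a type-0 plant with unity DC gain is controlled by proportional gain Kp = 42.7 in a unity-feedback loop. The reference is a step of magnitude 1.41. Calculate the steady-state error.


e_ss = R/(1 + Kp) = 1.41/(1 + 42.7) = 1.41/43.7000 = 0.0323

0.0323


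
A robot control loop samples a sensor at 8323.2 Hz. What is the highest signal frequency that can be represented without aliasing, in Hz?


f_max = f_s/2 = 8323.2/2 = 4161.6000

4161.6000 Hz


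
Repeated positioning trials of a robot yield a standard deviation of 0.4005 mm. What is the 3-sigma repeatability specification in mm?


repeatability = 3*sigma = 3*0.4005 = 1.2015

1.2015 mm


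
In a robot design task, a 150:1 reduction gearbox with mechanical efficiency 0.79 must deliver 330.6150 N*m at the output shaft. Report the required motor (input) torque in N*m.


tau_in = tau_out / (N * eta) = 330.6150 / (150 * 0.79) = 2.7900

2.7900 N*m


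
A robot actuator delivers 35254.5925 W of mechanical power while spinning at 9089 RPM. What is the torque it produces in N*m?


omega = 9089 * 2*pi/60 = 951.797854 rad/s
tau = P / omega = 35254.5925 / 951.797854 = 37.0400

37.0400 N*m


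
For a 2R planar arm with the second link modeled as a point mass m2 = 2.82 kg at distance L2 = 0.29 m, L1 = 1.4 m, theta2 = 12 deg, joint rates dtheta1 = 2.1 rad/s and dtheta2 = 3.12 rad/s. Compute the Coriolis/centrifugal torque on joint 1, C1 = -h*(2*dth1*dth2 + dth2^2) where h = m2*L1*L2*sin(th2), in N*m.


h = m2*L1*L2*sin(th2) = 2.82*1.4*0.29*sin(12 deg) = 0.238042
C1 = -h*(2*2.1*3.12 + 3.12^2) = -0.238042*22.8384 = -5.4365

-5.4365 N*m


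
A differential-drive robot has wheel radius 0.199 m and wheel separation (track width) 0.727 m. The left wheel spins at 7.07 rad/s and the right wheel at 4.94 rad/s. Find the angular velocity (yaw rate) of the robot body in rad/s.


omega = r*(wR - wL)/L = 0.199*(4.94 - (7.07))/0.727 = -0.5830

-0.5830 rad/s


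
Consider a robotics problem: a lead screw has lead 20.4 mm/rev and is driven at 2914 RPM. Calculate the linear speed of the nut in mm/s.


v = lead * (RPM/60) = 20.4*2914/60 = 990.7600

990.7600 mm/s


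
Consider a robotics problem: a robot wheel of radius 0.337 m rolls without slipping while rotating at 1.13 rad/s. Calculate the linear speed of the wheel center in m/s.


v = omega * r = 1.13 * 0.337 = 0.3808

0.3808 m/s


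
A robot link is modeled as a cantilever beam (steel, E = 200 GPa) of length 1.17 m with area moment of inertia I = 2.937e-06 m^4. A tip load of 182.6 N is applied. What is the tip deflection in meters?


delta = F*L^3/(3*E*I) = 182.6*1.17^3/(3*2.000e+11*2.937e-06)
      = 292.4545338/1762200 = 1.6596e-04

1.6596e-04 m


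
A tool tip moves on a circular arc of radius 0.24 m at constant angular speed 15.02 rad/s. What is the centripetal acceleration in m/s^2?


a_c = omega^2 * r = 15.02^2 * 0.24 = 54.1441

54.1441 m/s^2


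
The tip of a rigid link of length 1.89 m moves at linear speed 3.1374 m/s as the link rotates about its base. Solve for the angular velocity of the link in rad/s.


omega = v / L = 3.1374 / 1.89 = 1.6600

1.6600 rad/s


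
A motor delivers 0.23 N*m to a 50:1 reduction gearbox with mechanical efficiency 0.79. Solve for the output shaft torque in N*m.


tau_out = tau_in * N * eta = 0.23 * 50 * 0.79 = 9.0850

9.0850 N*m


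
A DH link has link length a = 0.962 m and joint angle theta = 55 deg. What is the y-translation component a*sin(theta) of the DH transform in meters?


a*sin(theta) = 0.962*sin(55 deg) = 0.7880

0.7880 m


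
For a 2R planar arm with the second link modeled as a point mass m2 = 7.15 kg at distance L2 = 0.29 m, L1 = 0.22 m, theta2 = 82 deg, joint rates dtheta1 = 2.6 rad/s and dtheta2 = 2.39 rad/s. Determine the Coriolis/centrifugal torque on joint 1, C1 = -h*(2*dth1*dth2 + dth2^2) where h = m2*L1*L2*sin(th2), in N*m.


h = m2*L1*L2*sin(th2) = 7.15*0.22*0.29*sin(82 deg) = 0.451731
C1 = -h*(2*2.6*2.39 + 2.39^2) = -0.451731*18.1401 = -8.1944

-8.1944 N*m


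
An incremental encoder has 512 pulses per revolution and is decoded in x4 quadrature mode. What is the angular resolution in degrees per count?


resolution = 360 / (PPR * 4) = 360 / 2048 = 0.1758

0.1758 degrees


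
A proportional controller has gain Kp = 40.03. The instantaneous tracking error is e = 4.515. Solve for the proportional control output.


u_P = Kp * e = 40.03 * 4.515 = 180.7354

180.7354


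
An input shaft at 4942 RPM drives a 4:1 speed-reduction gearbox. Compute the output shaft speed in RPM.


omega_out = omega_in / N = 4942 / 4 = 1235.5000

1235.5000 RPM


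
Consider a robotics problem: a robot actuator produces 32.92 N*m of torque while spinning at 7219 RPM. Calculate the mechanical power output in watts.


omega = 7219 * 2*pi/60 = 755.971912 rad/s
P = tau * omega = 32.92 * 755.971912 = 24886.5953

24886.5953 W


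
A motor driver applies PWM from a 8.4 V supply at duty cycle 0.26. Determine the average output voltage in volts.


V_avg = V_supply * D = 8.4*0.26 = 2.1840

2.1840 V


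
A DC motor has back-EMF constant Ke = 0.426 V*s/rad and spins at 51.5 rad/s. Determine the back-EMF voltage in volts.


V_emf = Ke * omega = 0.426*51.5 = 21.9390

21.9390 V


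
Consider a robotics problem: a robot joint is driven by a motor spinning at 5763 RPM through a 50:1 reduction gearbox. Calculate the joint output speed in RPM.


omega_joint = omega_motor / N = 5763 / 50 = 115.2600

115.2600 RPM


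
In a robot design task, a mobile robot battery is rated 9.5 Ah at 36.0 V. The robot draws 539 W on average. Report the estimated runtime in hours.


E = 9.5*36.0 = 342.0000 Wh
t = E/P = 342.0000/539 = 0.6345

0.6345 hours


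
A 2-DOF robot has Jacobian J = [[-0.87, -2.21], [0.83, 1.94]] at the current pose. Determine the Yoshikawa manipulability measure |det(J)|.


det(J) = -0.87*1.94 - (-2.21)*(0.83) = 0.1465
|det(J)| = 0.1465

0.1465


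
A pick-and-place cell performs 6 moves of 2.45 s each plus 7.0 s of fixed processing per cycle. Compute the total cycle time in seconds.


T = 6*2.45 + 7.0 = 21.7000

21.7000 s


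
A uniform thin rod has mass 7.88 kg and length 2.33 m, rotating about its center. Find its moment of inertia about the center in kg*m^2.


I = (1/12)*m*L^2 = (1/12)*7.88*2.33^2 = 3.5650

3.5650 kg*m^2


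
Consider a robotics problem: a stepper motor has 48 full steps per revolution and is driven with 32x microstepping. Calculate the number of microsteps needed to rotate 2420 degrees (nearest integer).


step_size = 360/(48*32) = 360/1536 = 0.234375 deg
n = 2420/(360/1536) = 2420*1536/360 = 10325.3333 -> 10325

10325 steps


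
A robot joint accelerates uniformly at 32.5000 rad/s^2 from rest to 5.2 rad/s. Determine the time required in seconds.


t = delta_omega / alpha = 5.2 / 32.5000 = 0.1600

0.1600 s


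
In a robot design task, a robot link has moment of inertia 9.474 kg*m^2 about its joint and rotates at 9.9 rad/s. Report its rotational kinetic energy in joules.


KE = (1/2)*I*omega^2 = 0.5*9.474*9.9^2 = 464.2734

464.2734 J


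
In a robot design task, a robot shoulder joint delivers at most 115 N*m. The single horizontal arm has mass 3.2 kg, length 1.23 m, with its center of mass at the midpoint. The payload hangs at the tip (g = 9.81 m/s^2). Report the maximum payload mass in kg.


tau_arm = m_arm*g*(L/2) = 3.2*9.81*1.23/2 = 19.3061 N*m
tau_payload = tau_max - tau_arm = 115 - 19.3061 = 95.6939
m_payload = tau_payload / (g*L) = 95.6939 / (9.81*1.23) = 7.9307

7.9307 kg


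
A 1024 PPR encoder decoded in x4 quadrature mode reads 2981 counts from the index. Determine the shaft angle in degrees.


angle = counts * 360 / (PPR*4) = 2981 * 360 / 4096 = 262.0020

262.0020 degrees


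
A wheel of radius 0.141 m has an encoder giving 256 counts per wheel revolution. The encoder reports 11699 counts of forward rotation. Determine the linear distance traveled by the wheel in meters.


revs = 11699/256 = 45.699219
d = revs * 2*pi*r = 45.699219 * 2*pi*0.141 = 40.4863

40.4863 m


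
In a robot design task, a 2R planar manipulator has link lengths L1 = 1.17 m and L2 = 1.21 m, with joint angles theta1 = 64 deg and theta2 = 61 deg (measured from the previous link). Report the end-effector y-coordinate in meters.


y = L1*sin(th1) + L2*sin(th1+th2) = 1.17*sin(64 deg) + 1.21*sin(125 deg) = 2.0428

2.0428 m


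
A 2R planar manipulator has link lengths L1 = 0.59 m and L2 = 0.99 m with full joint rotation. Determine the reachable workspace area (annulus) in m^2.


r_max = L1 + L2 = 1.5800, r_min = |L1 - L2| = 0.4000
A = pi*(r_max^2 - r_min^2) = pi*(2.4964 - 0.1600) = 7.3400

7.3400 m^2


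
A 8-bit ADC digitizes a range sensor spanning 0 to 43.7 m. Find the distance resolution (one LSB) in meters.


res = range / 2^n = 43.7/2^8 = 43.7/256 = 0.1707

0.1707 m


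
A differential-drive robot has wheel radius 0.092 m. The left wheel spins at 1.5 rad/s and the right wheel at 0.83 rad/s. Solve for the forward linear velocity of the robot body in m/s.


v = r*(wR + wL)/2 = 0.092*(0.83 + 1.5)/2 = 0.1072

0.1072 m/s


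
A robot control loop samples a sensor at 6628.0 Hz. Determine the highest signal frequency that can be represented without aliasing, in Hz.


f_max = f_s/2 = 6628.0/2 = 3314.0000

3314.0000 Hz


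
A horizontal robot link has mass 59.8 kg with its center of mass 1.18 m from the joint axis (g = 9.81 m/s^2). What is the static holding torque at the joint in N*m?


tau = m*g*L = 59.8 * 9.81 * 1.18 = 692.2328

692.2328 N*m


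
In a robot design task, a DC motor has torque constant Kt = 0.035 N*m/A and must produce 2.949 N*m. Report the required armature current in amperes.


I = tau / Kt = 2.949/0.035 = 84.2571

84.2571 A


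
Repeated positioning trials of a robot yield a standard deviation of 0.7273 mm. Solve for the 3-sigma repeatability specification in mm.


repeatability = 3*sigma = 3*0.7273 = 2.1819

2.1819 mm


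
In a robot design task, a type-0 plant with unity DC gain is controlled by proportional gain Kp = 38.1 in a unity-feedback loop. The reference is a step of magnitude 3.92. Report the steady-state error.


e_ss = R/(1 + Kp) = 3.92/(1 + 38.1) = 3.92/39.1000 = 0.1003

0.1003


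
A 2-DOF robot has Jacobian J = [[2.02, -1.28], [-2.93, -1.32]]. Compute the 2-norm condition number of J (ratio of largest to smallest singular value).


JJ^T eigenvalues: trace(JJ^T) = 16.0461, det(JJ^T) = det(J)^2 = 41.17532224
s_max^2 = (16.0461 + sqrt(92.77603625))/2 = 12.83906589
s_min^2 = (16.0461 - sqrt(92.77603625))/2 = 3.20703411
kappa = s_max/s_min = sqrt(12.83906589/3.20703411) = 2.0009

2.0009


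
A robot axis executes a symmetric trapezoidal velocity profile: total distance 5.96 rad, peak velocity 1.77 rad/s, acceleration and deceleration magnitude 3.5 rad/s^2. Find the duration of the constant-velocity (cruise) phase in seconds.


t_acc = v/a = 0.505714 s, d_acc = v^2/(2a) = 0.447557 rad each
d_cruise = 5.96 - 2*0.447557 = 5.064886 rad
t_cruise = d_cruise/v = 5.064886/1.77 = 2.8615

2.8615 s


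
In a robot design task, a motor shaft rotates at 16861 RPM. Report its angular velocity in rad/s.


omega = 16861 * 2*pi/60 = 1765.6798

1765.6798 rad/s


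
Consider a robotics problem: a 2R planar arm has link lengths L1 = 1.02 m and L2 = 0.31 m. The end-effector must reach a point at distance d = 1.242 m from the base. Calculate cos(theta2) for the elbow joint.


cos(th2) = (d^2 - L1^2 - L2^2)/(2*L1*L2) = (1.242^2 - 1.02^2 - 0.31^2)/(2*1.02*0.31) = 0.6421

0.6421


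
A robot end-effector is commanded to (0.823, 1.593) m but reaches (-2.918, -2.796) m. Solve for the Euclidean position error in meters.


dx = -2.918 - (0.823) = -3.7410, dy = -2.796 - (1.593) = -4.3890
err = sqrt(13.995081 + 19.263321) = 5.7670

5.7670 m


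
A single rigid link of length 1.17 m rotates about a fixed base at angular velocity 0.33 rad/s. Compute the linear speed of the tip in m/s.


v = L*omega = 1.17 * 0.33 = 0.3861

0.3861 m/s


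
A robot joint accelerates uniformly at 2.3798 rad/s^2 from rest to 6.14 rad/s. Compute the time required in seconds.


t = delta_omega / alpha = 6.14 / 2.3798 = 2.5800

2.5800 s


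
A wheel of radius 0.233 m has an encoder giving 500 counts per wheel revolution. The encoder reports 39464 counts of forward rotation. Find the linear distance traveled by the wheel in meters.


revs = 39464/500 = 78.928000
d = revs * 2*pi*r = 78.928000 * 2*pi*0.233 = 115.5492

115.5492 m


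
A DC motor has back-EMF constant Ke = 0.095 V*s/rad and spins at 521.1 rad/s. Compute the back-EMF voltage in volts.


V_emf = Ke * omega = 0.095*521.1 = 49.5045

49.5045 V


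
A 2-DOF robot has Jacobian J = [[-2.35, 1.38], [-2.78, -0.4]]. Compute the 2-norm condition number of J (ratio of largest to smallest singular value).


JJ^T eigenvalues: trace(JJ^T) = 15.3153, det(JJ^T) = det(J)^2 = 22.81399696
s_max^2 = (15.3153 + sqrt(143.30242625))/2 = 13.64309957
s_min^2 = (15.3153 - sqrt(143.30242625))/2 = 1.67220043
kappa = s_max/s_min = sqrt(13.64309957/1.67220043) = 2.8564

2.8564


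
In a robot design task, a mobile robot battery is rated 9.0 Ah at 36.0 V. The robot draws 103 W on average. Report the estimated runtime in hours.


E = 9.0*36.0 = 324.0000 Wh
t = E/P = 324.0000/103 = 3.1456

3.1456 hours


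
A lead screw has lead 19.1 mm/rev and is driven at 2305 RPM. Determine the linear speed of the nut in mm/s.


v = lead * (RPM/60) = 19.1*2305/60 = 733.7583

733.7583 mm/s


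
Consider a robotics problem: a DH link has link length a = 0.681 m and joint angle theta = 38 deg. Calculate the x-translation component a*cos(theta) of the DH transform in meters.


a*cos(theta) = 0.681*cos(38 deg) = 0.5366

0.5366 m


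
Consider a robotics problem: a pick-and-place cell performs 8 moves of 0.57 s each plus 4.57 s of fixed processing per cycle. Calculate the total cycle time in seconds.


T = 8*0.57 + 4.57 = 9.1300

9.1300 s


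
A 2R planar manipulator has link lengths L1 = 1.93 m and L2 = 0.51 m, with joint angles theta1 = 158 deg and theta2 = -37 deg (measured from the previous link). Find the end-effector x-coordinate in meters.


x = L1*cos(th1) + L2*cos(th1+th2) = 1.93*cos(158 deg) + 0.51*cos(121 deg) = -2.0521

-2.0521 m


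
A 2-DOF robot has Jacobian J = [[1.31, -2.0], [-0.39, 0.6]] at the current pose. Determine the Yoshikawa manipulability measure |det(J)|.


det(J) = 1.31*0.6 - (-2.0)*(-0.39) = 0.0060
|det(J)| = 0.0060

0.0060


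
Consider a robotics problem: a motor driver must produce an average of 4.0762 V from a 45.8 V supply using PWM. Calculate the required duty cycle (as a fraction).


D = V_avg/V_supply = 4.0762/45.8 = 0.0890

0.0890


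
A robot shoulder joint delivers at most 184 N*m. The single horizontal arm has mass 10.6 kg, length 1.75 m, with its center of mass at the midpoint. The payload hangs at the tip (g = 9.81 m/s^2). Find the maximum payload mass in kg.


tau_arm = m_arm*g*(L/2) = 10.6*9.81*1.75/2 = 90.9878 N*m
tau_payload = tau_max - tau_arm = 184 - 90.9878 = 93.0122
m_payload = tau_payload / (g*L) = 93.0122 / (9.81*1.75) = 5.4179

5.4179 kg


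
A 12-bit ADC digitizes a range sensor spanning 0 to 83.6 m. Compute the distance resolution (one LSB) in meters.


res = range / 2^n = 83.6/2^12 = 83.6/4096 = 0.0204

0.0204 m


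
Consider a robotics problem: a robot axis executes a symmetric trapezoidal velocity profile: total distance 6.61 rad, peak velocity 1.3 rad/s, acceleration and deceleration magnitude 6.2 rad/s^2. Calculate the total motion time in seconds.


t_acc = v/a = 1.3/6.2 = 0.209677 s
d_acc = v^2/(2a) = 0.136290 rad (each ramp)
d_cruise = 6.61 - 2*0.136290 = 6.337420 rad
t_cruise = 6.337420/1.3 = 4.874938 s
t_total = 2*0.209677 + 4.874938 = 5.2943

5.2943 s


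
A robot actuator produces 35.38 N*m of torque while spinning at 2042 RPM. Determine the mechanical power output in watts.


omega = 2042 * 2*pi/60 = 213.837740 rad/s
P = tau * omega = 35.38 * 213.837740 = 7565.5792

7565.5792 W


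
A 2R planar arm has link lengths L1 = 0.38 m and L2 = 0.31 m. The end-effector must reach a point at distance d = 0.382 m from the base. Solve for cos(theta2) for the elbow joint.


cos(th2) = (d^2 - L1^2 - L2^2)/(2*L1*L2) = (0.382^2 - 0.38^2 - 0.31^2)/(2*0.38*0.31) = -0.4014

-0.4014


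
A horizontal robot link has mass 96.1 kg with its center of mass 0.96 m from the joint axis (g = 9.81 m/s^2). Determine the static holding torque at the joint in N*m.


tau = m*g*L = 96.1 * 9.81 * 0.96 = 905.0314

905.0314 N*m


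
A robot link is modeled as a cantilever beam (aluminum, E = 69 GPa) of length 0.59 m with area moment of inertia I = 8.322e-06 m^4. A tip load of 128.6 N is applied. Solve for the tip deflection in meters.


delta = F*L^3/(3*E*I) = 128.6*0.59^3/(3*6.900e+10*8.322e-06)
      = 26.4117394/1722654 = 1.5332e-05

1.5332e-05 m


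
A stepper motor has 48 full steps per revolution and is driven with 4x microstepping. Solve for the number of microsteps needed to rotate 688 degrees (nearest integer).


step_size = 360/(48*4) = 360/192 = 1.875000 deg
n = 688/(360/192) = 688*192/360 = 366.9333 -> 367

367 steps


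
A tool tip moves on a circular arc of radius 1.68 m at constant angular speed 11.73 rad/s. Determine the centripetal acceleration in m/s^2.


a_c = omega^2 * r = 11.73^2 * 1.68 = 231.1561

231.1561 m/s^2


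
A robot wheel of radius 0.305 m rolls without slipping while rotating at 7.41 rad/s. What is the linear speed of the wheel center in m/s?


v = omega * r = 7.41 * 0.305 = 2.2601

2.2601 m/s


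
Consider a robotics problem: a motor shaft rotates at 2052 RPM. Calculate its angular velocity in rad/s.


omega = 2052 * 2*pi/60 = 214.8849

214.8849 rad/s


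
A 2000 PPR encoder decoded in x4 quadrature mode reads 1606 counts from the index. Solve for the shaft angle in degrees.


angle = counts * 360 / (PPR*4) = 1606 * 360 / 8000 = 72.2700

72.2700 degrees


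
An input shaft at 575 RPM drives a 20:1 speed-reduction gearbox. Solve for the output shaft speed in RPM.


omega_out = omega_in / N = 575 / 20 = 28.7500

28.7500 RPM


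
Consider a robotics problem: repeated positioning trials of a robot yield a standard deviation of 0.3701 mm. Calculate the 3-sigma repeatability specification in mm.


repeatability = 3*sigma = 3*0.3701 = 1.1103

1.1103 mm


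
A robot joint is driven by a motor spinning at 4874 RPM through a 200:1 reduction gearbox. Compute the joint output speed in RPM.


omega_joint = omega_motor / N = 4874 / 200 = 24.3700

24.3700 RPM


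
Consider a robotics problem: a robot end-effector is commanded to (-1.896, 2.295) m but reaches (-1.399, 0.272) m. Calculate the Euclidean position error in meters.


dx = -1.399 - (-1.896) = 0.4970, dy = 0.272 - (2.295) = -2.0230
err = sqrt(0.247009 + 4.092529) = 2.0832

2.0832 m


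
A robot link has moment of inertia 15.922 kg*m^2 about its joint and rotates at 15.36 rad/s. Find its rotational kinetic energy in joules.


KE = (1/2)*I*omega^2 = 0.5*15.922*15.36^2 = 1878.2355

1878.2355 J


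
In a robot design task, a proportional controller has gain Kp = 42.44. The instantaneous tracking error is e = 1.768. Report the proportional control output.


u_P = Kp * e = 42.44 * 1.768 = 75.0339

75.0339


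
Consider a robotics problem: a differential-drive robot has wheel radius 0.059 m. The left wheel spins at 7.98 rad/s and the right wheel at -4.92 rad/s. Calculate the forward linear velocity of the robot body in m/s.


v = r*(wR + wL)/2 = 0.059*(-4.92 + 7.98)/2 = 0.0903

0.0903 m/s
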